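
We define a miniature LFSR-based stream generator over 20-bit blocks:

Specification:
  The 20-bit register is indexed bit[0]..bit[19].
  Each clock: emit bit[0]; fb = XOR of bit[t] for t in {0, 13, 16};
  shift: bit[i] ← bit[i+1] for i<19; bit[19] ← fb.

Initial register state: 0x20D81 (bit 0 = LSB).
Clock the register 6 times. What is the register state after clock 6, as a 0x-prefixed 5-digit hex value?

reg_0 = 0x20D81
clock 1: out=1, reg = 0x906C0
clock 2: out=0, reg = 0xC8360
clock 3: out=0, reg = 0x641B0
clock 4: out=0, reg = 0x320D8
clock 5: out=0, reg = 0x1906C
clock 6: out=0, reg = 0x8C836

0x8C836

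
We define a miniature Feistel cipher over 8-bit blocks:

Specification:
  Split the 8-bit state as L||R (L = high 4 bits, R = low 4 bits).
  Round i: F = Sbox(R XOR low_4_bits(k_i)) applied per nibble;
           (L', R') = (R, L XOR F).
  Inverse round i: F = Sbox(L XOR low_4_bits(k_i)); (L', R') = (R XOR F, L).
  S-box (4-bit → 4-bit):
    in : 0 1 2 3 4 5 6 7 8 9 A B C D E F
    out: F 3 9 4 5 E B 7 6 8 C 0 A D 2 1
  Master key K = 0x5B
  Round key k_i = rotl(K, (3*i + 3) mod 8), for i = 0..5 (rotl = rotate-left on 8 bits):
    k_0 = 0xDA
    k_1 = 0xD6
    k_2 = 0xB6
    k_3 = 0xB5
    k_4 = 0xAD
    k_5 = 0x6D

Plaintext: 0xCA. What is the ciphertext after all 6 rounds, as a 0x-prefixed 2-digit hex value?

0xC6

s_0 = plaintext = 0xCA
s_1 = Round(s_0, k_0) = 0xA3
s_2 = Round(s_1, k_1) = 0x34
s_3 = Round(s_2, k_2) = 0x4A
s_4 = Round(s_3, k_3) = 0xA5
s_5 = Round(s_4, k_4) = 0x5C
s_6 = Round(s_5, k_5) = 0xC6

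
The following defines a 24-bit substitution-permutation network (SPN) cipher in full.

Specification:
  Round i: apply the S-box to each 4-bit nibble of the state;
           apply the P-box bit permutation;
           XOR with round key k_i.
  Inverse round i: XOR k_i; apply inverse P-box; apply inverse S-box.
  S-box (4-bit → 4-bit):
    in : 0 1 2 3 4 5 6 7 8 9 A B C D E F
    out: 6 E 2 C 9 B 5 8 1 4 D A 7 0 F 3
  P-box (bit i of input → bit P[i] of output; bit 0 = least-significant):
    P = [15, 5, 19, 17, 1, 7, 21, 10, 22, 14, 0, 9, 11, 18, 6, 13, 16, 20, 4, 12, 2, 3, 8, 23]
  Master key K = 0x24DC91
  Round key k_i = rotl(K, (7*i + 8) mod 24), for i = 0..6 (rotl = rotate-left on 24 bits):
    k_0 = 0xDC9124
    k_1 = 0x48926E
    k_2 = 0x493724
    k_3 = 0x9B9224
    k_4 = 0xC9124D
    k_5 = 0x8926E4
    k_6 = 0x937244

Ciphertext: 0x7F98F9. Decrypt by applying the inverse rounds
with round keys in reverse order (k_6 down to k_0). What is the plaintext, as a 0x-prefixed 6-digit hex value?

s_0 = ciphertext = 0x7F98F9
s_1 = InvRound(s_0, k_6) = 0x595E0C
s_2 = InvRound(s_1, k_5) = 0xBBAF22
s_3 = InvRound(s_2, k_4) = 0xCBA6A5
s_4 = InvRound(s_3, k_3) = 0xDB76BD
s_5 = InvRound(s_4, k_2) = 0x10D027
s_6 = InvRound(s_5, k_1) = 0x229ED9
s_7 = InvRound(s_6, k_0) = 0xE0CA11

0xE0CA11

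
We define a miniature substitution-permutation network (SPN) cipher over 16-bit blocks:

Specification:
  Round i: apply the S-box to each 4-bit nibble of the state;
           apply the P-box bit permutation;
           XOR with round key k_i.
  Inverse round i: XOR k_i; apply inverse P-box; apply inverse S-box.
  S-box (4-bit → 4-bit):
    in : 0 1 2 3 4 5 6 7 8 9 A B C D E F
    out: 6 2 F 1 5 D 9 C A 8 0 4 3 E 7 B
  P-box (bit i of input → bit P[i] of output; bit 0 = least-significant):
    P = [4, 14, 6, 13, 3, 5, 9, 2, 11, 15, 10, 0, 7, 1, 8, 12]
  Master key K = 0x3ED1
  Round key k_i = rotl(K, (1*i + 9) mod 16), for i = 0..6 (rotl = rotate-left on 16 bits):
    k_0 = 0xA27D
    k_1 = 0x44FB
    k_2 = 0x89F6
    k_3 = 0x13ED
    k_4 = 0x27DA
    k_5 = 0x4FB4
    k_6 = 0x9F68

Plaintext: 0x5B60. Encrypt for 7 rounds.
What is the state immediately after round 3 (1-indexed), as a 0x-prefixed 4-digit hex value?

s_0 = plaintext = 0x5B60
s_1 = Round(s_0, k_0) = 0xF7B1
s_2 = Round(s_1, k_1) = 0x1278
s_3 = Round(s_2, k_2) = 0x67F1
s_4 = Round(s_3, k_3) = 0x4740
s_5 = Round(s_4, k_4) = 0x6013
s_6 = Round(s_5, k_5) = 0xDB04
s_7 = Round(s_6, k_6) = 0x881A

0x67F1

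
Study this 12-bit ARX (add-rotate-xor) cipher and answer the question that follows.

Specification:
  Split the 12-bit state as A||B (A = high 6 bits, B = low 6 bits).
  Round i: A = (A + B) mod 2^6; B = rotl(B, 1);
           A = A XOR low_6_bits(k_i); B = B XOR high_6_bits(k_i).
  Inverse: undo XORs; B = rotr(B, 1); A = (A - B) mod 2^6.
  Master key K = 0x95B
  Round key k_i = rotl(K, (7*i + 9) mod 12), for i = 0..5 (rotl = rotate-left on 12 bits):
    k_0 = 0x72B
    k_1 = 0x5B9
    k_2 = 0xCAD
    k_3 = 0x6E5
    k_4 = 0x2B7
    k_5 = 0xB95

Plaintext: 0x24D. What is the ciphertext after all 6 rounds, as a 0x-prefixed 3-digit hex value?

s_0 = plaintext = 0x24D
s_1 = Round(s_0, k_0) = 0xF46
s_2 = Round(s_1, k_1) = 0xE9A
s_3 = Round(s_2, k_2) = 0xE46
s_4 = Round(s_3, k_3) = 0x697
s_5 = Round(s_4, k_4) = 0x1A4
s_6 = Round(s_5, k_5) = 0xFE7

0xFE7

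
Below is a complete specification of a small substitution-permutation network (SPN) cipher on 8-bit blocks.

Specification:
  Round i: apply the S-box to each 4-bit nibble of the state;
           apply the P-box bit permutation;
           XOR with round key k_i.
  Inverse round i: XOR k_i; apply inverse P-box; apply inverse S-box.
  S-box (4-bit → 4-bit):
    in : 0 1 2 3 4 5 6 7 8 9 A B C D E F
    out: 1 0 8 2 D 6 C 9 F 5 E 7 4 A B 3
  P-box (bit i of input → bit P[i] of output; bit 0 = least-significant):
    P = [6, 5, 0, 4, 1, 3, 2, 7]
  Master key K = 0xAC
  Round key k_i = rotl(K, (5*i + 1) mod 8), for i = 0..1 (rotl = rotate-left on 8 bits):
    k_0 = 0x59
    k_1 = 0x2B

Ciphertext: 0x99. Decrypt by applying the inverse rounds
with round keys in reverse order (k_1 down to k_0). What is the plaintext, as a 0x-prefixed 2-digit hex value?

0xC3

s_0 = ciphertext = 0x99
s_1 = InvRound(s_0, k_1) = 0x7D
s_2 = InvRound(s_1, k_0) = 0xC3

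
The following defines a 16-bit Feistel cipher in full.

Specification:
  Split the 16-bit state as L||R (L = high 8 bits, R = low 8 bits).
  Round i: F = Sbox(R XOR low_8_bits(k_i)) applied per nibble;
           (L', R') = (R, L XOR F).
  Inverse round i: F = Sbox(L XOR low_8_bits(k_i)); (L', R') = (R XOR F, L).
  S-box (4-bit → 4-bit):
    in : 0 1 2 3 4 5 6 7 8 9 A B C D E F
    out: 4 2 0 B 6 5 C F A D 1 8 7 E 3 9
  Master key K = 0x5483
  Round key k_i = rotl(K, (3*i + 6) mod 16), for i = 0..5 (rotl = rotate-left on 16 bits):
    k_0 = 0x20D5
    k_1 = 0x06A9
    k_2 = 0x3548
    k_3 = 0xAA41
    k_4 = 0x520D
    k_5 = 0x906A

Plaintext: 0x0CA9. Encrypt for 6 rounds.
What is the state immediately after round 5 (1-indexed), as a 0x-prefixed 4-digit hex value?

s_0 = plaintext = 0x0CA9
s_1 = Round(s_0, k_0) = 0xA9FB
s_2 = Round(s_1, k_1) = 0xFBF9
s_3 = Round(s_2, k_2) = 0xF979
s_4 = Round(s_3, k_3) = 0x7943
s_5 = Round(s_4, k_4) = 0x431A
s_6 = Round(s_5, k_5) = 0x1AB7

0x431A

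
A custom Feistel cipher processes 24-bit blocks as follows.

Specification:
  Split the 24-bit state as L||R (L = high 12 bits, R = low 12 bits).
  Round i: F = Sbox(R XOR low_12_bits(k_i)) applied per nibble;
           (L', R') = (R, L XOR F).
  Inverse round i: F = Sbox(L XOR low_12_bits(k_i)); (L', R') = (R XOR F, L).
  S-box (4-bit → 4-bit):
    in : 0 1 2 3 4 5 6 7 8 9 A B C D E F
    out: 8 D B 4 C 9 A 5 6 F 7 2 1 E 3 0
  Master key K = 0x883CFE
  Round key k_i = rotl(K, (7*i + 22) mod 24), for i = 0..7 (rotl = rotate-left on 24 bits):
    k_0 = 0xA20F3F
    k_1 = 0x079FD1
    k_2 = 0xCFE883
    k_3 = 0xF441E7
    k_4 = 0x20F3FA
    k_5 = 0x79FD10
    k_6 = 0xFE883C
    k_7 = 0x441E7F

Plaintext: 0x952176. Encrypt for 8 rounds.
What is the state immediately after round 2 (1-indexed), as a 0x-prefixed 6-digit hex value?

s_0 = plaintext = 0x952176
s_1 = Round(s_0, k_0) = 0x176A9D
s_2 = Round(s_1, k_1) = 0xA9D8B7
s_3 = Round(s_2, k_2) = 0x8B72D1
s_4 = Round(s_3, k_3) = 0x2D1CFD
s_5 = Round(s_4, k_4) = 0xCFD254
s_6 = Round(s_5, k_5) = 0x254C31
s_7 = Round(s_6, k_6) = 0xC31EDA
s_8 = Round(s_7, k_7) = 0xEDA448

0xA9D8B7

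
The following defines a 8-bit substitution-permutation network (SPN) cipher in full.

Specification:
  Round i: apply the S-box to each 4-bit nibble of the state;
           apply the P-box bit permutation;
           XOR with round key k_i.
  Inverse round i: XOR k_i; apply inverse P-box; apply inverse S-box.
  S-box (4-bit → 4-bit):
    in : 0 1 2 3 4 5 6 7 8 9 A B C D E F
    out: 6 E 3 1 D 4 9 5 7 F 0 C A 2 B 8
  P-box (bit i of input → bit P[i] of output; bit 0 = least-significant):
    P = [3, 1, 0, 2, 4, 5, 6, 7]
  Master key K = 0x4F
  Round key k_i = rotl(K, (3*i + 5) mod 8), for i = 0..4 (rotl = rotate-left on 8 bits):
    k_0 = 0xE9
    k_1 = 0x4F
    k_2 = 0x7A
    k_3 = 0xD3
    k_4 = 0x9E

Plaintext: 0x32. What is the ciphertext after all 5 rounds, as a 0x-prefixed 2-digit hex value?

0x1B

s_0 = plaintext = 0x32
s_1 = Round(s_0, k_0) = 0xF3
s_2 = Round(s_1, k_1) = 0xC7
s_3 = Round(s_2, k_2) = 0xD3
s_4 = Round(s_3, k_3) = 0xFB
s_5 = Round(s_4, k_4) = 0x1B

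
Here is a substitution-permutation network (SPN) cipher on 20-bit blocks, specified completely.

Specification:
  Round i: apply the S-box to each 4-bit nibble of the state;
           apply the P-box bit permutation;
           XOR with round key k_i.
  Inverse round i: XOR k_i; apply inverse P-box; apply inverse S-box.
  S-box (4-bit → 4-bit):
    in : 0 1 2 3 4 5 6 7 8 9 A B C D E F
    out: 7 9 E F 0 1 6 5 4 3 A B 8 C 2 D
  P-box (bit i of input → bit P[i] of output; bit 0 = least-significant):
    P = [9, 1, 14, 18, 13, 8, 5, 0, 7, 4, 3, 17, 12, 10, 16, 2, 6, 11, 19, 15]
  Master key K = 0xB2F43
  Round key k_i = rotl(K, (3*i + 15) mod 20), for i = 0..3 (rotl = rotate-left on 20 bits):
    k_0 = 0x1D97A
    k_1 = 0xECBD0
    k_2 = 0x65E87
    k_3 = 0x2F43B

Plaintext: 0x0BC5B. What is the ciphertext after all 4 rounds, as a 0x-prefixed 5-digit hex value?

s_0 = plaintext = 0x0BC5B
s_1 = Round(s_0, k_0) = 0xFE73C
s_2 = Round(s_1, k_1) = 0x26E39
s_3 = Round(s_2, k_2) = 0xFF1B4
s_4 = Round(s_3, k_3) = 0x945FE

0x945FE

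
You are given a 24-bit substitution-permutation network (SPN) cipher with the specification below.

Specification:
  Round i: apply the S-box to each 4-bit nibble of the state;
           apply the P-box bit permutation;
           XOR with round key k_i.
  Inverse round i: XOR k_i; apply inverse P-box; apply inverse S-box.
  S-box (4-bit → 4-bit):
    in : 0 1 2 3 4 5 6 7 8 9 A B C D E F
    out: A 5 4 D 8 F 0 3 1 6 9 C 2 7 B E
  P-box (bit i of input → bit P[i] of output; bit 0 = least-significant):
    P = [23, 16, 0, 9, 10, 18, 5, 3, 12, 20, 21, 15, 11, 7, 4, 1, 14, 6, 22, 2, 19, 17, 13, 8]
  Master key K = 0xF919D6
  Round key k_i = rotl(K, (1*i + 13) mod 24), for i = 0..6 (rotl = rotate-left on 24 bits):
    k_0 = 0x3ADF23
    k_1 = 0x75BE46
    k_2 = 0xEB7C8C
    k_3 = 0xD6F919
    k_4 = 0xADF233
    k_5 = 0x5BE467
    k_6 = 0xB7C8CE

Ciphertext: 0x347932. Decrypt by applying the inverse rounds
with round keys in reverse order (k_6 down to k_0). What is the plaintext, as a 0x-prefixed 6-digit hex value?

0x89C516

s_0 = ciphertext = 0x347932
s_1 = InvRound(s_0, k_6) = 0xF09AB7
s_2 = InvRound(s_1, k_5) = 0xD7D18E
s_3 = InvRound(s_2, k_4) = 0x5B99BB
s_4 = InvRound(s_3, k_3) = 0x180697
s_5 = InvRound(s_4, k_2) = 0x913D45
s_6 = InvRound(s_5, k_1) = 0x424BC3
s_7 = InvRound(s_6, k_0) = 0x89C516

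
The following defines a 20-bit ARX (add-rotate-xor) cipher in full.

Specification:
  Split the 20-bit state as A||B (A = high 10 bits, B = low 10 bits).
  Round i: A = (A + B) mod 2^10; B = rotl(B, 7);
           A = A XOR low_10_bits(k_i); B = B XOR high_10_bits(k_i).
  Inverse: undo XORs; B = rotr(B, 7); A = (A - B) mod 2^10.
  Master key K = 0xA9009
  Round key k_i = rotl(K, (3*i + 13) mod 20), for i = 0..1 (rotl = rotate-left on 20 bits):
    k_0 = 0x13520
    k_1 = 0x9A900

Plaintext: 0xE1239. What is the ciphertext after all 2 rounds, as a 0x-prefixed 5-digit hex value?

0x09F7B

s_0 = plaintext = 0xE1239
s_1 = Round(s_0, k_0) = 0x2748A
s_2 = Round(s_1, k_1) = 0x09F7B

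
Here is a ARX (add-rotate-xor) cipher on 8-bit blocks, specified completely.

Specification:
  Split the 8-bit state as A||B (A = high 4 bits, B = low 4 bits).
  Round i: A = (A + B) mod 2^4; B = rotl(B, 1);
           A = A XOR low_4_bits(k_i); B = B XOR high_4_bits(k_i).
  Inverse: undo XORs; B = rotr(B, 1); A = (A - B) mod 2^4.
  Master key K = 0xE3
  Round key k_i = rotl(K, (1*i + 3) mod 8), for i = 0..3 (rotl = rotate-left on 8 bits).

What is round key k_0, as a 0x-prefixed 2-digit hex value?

K = 0xE3
k_0 = rotl(K, (1*0+3) mod 8) = rotl(K, 3) = 0x1F

0x1F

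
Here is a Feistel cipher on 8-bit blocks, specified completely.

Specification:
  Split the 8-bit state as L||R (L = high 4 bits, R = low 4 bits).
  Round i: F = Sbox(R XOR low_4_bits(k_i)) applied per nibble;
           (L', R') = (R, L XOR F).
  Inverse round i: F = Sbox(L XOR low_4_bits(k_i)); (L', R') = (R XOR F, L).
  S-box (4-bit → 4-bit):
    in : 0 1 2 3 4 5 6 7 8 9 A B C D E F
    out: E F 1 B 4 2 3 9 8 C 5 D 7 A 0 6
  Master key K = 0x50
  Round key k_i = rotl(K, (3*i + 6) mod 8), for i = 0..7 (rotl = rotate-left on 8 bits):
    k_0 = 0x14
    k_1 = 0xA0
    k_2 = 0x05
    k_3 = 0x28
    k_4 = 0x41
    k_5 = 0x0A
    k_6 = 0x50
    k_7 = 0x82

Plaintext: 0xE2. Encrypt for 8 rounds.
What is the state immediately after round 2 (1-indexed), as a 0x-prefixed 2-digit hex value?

s_0 = plaintext = 0xE2
s_1 = Round(s_0, k_0) = 0x2D
s_2 = Round(s_1, k_1) = 0xD8
s_3 = Round(s_2, k_2) = 0x87
s_4 = Round(s_3, k_3) = 0x7E
s_5 = Round(s_4, k_4) = 0xE1
s_6 = Round(s_5, k_5) = 0x13
s_7 = Round(s_6, k_6) = 0x3A
s_8 = Round(s_7, k_7) = 0xAB

0xD8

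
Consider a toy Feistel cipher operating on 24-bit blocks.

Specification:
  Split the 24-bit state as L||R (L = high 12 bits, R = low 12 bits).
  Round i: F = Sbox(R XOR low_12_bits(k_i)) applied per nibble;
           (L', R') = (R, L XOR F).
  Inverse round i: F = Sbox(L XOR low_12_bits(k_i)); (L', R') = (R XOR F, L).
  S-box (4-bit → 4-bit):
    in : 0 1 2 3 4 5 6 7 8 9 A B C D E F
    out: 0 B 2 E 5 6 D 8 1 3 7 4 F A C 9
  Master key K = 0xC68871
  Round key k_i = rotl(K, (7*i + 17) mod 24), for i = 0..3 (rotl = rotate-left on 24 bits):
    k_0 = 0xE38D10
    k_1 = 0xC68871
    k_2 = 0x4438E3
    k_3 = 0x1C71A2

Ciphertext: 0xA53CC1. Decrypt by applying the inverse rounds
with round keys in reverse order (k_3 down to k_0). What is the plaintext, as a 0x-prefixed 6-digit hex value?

0x22BA81

s_0 = ciphertext = 0xA53CC1
s_1 = InvRound(s_0, k_3) = 0x85AA53
s_2 = InvRound(s_1, k_2) = 0xA1085A
s_3 = InvRound(s_2, k_1) = 0xA81A10
s_4 = InvRound(s_3, k_0) = 0x22BA81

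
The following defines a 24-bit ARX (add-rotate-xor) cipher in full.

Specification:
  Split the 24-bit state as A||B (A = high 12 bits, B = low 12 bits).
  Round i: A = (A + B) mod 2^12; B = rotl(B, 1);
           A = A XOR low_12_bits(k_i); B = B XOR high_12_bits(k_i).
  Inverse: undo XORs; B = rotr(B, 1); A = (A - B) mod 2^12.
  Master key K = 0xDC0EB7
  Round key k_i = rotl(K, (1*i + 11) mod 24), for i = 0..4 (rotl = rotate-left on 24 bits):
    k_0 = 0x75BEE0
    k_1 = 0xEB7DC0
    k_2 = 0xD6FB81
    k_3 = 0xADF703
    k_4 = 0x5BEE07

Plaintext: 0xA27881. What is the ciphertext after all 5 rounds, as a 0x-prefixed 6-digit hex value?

0x567587

s_0 = plaintext = 0xA27881
s_1 = Round(s_0, k_0) = 0xC48658
s_2 = Round(s_1, k_1) = 0xF60207
s_3 = Round(s_2, k_2) = 0xAE6961
s_4 = Round(s_3, k_3) = 0x34481C
s_5 = Round(s_4, k_4) = 0x567587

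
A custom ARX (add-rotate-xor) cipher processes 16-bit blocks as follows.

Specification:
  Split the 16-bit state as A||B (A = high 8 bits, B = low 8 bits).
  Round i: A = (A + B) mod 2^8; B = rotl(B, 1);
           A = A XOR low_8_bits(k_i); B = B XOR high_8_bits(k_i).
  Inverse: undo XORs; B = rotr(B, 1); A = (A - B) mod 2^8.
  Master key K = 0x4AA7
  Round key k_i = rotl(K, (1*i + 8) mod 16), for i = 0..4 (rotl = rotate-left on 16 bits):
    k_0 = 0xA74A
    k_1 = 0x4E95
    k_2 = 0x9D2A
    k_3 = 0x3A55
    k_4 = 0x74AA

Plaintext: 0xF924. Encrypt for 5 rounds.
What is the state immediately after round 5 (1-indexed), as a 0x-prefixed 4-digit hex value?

s_0 = plaintext = 0xF924
s_1 = Round(s_0, k_0) = 0x57EF
s_2 = Round(s_1, k_1) = 0xD391
s_3 = Round(s_2, k_2) = 0x4EBE
s_4 = Round(s_3, k_3) = 0x5947
s_5 = Round(s_4, k_4) = 0x0AFA

0x0AFA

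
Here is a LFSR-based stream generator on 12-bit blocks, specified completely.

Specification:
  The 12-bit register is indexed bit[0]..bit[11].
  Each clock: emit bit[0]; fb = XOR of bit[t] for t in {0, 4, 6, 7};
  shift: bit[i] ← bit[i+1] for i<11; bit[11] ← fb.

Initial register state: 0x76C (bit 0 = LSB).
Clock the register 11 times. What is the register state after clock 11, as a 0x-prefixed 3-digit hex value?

0x2D2

reg_0 = 0x76C
clock 1: out=0, reg = 0xBB6
clock 2: out=0, reg = 0x5DB
clock 3: out=1, reg = 0x2ED
clock 4: out=1, reg = 0x976
clock 5: out=0, reg = 0x4BB
clock 6: out=1, reg = 0xA5D
clock 7: out=1, reg = 0xD2E
clock 8: out=0, reg = 0x697
clock 9: out=1, reg = 0xB4B
clock 10: out=1, reg = 0x5A5
clock 11: out=1, reg = 0x2D2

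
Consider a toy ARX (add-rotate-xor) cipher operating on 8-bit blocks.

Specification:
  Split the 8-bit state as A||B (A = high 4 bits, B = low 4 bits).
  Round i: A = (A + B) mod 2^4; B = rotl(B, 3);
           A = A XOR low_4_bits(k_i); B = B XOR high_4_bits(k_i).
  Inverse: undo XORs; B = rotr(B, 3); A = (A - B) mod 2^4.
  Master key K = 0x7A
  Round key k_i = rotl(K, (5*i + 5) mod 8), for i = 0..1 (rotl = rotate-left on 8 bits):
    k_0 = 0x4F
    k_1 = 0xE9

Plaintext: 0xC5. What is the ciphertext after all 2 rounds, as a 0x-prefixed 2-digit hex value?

0x59

s_0 = plaintext = 0xC5
s_1 = Round(s_0, k_0) = 0xEE
s_2 = Round(s_1, k_1) = 0x59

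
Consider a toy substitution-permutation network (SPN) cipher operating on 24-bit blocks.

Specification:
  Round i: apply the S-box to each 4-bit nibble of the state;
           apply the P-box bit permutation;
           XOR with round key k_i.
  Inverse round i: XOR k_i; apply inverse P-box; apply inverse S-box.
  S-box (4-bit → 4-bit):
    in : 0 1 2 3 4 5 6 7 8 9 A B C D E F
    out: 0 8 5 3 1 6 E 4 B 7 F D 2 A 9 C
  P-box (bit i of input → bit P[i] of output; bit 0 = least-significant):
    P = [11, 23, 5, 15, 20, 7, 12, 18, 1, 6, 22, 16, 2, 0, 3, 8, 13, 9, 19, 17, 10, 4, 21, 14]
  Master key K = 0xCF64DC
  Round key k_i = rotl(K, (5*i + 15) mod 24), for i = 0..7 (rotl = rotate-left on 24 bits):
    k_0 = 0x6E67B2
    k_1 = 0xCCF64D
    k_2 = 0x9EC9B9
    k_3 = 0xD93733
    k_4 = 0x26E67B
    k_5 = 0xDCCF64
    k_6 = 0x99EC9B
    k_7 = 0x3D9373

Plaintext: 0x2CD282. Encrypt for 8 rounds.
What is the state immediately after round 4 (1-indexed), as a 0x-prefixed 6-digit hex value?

0x3A1EC8

s_0 = plaintext = 0x2CD282
s_1 = Round(s_0, k_0) = 0x1A6811
s_2 = Round(s_1, k_1) = 0xC31506
s_3 = Round(s_2, k_2) = 0x5E6AC9
s_4 = Round(s_3, k_3) = 0x3A1EC8
s_5 = Round(s_4, k_4) = 0xAD49E9
s_6 = Round(s_5, k_5) = 0x2A8112
s_7 = Round(s_6, k_6) = 0xB6C3BE
s_8 = Round(s_7, k_7) = 0x034D30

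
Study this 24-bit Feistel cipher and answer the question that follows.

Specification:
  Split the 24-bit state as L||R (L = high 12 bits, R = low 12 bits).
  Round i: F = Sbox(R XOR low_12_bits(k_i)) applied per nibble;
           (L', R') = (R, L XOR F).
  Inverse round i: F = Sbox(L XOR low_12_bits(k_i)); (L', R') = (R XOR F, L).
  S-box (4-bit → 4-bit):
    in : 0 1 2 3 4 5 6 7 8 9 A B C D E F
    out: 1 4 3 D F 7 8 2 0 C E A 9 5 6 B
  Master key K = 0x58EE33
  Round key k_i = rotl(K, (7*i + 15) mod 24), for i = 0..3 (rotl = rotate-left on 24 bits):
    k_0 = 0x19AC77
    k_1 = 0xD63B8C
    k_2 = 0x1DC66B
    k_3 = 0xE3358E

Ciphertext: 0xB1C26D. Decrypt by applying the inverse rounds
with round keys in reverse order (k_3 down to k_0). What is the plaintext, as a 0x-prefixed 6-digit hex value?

0xF119BC

s_0 = ciphertext = 0xB1C26D
s_1 = InvRound(s_0, k_3) = 0x4AEB1C
s_2 = InvRound(s_1, k_2) = 0x88B4AE
s_3 = InvRound(s_2, k_1) = 0x9BC88B
s_4 = InvRound(s_3, k_0) = 0xF119BC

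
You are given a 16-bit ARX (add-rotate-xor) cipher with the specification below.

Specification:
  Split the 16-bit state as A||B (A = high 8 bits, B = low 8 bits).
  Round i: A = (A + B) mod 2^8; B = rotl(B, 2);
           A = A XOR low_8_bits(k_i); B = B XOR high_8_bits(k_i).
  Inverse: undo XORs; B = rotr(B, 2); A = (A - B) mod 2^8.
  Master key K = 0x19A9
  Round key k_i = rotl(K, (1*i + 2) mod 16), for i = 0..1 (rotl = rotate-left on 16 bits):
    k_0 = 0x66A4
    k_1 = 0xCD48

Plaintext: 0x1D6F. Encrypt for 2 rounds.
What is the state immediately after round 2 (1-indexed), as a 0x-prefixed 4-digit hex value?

s_0 = plaintext = 0x1D6F
s_1 = Round(s_0, k_0) = 0x28DB
s_2 = Round(s_1, k_1) = 0x4BA2

0x4BA2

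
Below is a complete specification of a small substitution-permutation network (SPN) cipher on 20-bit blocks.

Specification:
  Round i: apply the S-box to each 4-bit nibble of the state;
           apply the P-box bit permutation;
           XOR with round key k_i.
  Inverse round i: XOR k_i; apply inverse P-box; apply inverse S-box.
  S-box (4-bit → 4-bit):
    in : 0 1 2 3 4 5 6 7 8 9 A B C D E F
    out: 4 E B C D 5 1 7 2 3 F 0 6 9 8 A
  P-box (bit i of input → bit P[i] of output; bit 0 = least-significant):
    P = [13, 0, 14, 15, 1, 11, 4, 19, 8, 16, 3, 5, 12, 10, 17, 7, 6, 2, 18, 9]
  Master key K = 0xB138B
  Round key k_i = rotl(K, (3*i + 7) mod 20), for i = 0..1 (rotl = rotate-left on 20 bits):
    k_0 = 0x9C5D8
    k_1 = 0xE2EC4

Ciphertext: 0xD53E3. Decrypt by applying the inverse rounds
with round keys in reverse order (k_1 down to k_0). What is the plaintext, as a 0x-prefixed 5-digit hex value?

0x29762

s_0 = ciphertext = 0xD53E3
s_1 = InvRound(s_0, k_1) = 0x87297
s_2 = InvRound(s_1, k_0) = 0x29762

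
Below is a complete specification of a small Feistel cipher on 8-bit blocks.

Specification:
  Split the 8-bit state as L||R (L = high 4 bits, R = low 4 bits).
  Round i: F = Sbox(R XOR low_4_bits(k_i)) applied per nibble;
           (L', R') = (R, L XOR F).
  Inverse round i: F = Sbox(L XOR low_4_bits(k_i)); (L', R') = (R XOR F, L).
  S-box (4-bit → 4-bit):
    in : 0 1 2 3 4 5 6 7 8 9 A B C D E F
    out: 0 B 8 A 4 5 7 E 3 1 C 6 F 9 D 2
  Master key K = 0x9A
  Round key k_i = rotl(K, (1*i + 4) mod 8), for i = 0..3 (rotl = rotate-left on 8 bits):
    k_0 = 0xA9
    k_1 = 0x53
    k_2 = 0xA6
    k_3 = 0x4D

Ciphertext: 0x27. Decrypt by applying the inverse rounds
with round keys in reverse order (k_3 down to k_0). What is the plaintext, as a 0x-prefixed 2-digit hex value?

s_0 = ciphertext = 0x27
s_1 = InvRound(s_0, k_3) = 0x52
s_2 = InvRound(s_1, k_2) = 0x85
s_3 = InvRound(s_2, k_1) = 0x38
s_4 = InvRound(s_3, k_0) = 0x43

0x43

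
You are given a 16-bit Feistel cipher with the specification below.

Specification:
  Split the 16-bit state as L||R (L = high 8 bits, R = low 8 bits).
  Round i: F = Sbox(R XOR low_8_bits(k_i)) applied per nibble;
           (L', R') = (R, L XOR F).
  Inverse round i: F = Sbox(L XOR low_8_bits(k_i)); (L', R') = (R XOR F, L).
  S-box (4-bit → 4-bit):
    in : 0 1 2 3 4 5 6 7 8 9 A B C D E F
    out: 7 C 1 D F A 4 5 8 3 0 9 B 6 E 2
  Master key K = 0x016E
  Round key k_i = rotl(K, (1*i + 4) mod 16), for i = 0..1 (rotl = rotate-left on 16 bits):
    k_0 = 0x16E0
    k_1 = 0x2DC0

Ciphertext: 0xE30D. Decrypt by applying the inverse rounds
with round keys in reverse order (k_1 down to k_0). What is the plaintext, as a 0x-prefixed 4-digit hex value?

s_0 = ciphertext = 0xE30D
s_1 = InvRound(s_0, k_1) = 0x10E3
s_2 = InvRound(s_1, k_0) = 0xC410

0xC410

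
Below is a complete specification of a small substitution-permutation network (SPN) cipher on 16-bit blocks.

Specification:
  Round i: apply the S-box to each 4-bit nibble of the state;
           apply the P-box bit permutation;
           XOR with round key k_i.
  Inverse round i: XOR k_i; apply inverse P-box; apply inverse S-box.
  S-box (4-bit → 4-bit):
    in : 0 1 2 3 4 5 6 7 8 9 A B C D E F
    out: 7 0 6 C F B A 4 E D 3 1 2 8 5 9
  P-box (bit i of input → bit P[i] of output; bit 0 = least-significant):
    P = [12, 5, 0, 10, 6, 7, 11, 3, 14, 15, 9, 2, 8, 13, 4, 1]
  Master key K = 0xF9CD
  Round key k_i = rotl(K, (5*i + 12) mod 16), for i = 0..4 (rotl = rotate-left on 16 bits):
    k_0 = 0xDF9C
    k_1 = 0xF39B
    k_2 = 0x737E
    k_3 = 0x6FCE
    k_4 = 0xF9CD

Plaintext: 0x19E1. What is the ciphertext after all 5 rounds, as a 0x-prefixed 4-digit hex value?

0x3B14

s_0 = plaintext = 0x19E1
s_1 = Round(s_0, k_0) = 0x95D8
s_2 = Round(s_1, k_1) = 0x36A4
s_3 = Round(s_2, k_2) = 0xE789
s_4 = Round(s_3, k_3) = 0x7057
s_5 = Round(s_4, k_4) = 0x3B14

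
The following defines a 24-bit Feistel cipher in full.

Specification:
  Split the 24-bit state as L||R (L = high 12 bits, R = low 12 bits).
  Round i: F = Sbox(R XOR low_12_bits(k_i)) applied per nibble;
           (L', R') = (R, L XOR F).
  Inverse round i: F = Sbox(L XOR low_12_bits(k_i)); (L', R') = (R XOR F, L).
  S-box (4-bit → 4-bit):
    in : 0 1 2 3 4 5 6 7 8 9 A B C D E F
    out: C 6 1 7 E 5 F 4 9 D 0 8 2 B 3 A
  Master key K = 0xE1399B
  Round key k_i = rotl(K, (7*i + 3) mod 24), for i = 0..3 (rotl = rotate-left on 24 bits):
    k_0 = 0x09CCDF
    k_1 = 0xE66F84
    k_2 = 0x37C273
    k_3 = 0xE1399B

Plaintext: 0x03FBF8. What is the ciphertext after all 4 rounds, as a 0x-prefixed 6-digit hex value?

0x2BDBED

s_0 = plaintext = 0x03FBF8
s_1 = Round(s_0, k_0) = 0xBF842B
s_2 = Round(s_1, k_1) = 0x42B3F2
s_3 = Round(s_2, k_2) = 0x3F22BD
s_4 = Round(s_3, k_3) = 0x2BDBED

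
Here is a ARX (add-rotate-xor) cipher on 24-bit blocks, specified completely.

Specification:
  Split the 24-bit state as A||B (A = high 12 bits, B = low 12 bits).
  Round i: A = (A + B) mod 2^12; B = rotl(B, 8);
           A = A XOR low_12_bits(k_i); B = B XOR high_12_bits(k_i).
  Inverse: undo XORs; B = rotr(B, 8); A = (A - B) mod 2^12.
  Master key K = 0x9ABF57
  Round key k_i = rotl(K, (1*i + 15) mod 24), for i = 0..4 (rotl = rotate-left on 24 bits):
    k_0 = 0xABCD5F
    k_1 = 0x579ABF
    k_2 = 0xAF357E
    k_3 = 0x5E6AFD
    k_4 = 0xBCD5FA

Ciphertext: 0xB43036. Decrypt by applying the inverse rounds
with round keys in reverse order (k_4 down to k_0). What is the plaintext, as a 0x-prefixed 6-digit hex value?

0x14BDB4

s_0 = ciphertext = 0xB43036
s_1 = InvRound(s_0, k_4) = 0xEFEFBB
s_2 = InvRound(s_1, k_3) = 0xE295DA
s_3 = InvRound(s_2, k_2) = 0x8B829F
s_4 = InvRound(s_3, k_1) = 0x3A0E67
s_5 = InvRound(s_4, k_0) = 0x14BDB4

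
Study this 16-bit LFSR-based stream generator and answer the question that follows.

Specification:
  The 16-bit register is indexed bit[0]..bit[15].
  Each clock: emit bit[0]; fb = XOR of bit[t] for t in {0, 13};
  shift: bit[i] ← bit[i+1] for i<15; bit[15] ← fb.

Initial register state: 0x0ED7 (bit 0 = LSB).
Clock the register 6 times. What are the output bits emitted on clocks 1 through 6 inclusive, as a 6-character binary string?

reg_0 = 0x0ED7
clock 1: out=1, reg = 0x876B
clock 2: out=1, reg = 0xC3B5
clock 3: out=1, reg = 0xE1DA
clock 4: out=0, reg = 0xF0ED
clock 5: out=1, reg = 0x7876
clock 6: out=0, reg = 0xBC3B

111010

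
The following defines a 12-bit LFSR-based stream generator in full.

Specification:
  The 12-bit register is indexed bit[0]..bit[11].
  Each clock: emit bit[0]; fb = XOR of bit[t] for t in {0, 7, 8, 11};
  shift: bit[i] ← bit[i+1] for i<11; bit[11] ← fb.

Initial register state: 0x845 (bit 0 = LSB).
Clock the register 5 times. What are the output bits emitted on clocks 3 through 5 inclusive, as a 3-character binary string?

reg_0 = 0x845
clock 1: out=1, reg = 0x422
clock 2: out=0, reg = 0x211
clock 3: out=1, reg = 0x908
clock 4: out=0, reg = 0x484
clock 5: out=0, reg = 0xA42

100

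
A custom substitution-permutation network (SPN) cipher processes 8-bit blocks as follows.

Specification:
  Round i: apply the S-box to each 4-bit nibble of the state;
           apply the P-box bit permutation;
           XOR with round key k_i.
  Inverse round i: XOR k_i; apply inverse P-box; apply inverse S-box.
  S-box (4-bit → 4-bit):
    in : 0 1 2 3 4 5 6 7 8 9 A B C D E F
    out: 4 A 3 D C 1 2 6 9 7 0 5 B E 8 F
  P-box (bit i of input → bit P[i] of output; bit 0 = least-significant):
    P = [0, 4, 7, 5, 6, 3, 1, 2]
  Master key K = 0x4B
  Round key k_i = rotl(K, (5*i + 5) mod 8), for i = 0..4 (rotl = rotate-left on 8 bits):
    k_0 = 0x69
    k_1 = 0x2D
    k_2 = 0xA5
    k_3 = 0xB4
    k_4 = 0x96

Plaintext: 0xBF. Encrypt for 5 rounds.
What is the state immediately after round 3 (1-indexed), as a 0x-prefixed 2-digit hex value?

s_0 = plaintext = 0xBF
s_1 = Round(s_0, k_0) = 0x9A
s_2 = Round(s_1, k_1) = 0x67
s_3 = Round(s_2, k_2) = 0x3D
s_4 = Round(s_3, k_3) = 0x42
s_5 = Round(s_4, k_4) = 0x81

0x3D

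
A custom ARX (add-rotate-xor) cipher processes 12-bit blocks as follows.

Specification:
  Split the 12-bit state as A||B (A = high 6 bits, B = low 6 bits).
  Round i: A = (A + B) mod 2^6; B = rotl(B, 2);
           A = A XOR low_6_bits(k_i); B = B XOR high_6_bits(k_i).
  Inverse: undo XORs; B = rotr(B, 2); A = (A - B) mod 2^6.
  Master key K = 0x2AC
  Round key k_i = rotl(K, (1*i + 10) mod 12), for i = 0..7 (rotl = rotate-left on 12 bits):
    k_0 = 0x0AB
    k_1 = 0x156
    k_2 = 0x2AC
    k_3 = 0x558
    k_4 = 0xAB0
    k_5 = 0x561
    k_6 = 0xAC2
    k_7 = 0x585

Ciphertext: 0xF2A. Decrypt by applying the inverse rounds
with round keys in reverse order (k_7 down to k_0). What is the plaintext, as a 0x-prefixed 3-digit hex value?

s_0 = ciphertext = 0xF2A
s_1 = InvRound(s_0, k_7) = 0xA8F
s_2 = InvRound(s_1, k_6) = 0x7C9
s_3 = InvRound(s_2, k_5) = 0xDC7
s_4 = InvRound(s_3, k_4) = 0xB1B
s_5 = InvRound(s_4, k_3) = 0x463
s_6 = InvRound(s_5, k_2) = 0x8DA
s_7 = InvRound(s_6, k_1) = 0xFB7
s_8 = InvRound(s_7, k_0) = 0xE1D

0xE1D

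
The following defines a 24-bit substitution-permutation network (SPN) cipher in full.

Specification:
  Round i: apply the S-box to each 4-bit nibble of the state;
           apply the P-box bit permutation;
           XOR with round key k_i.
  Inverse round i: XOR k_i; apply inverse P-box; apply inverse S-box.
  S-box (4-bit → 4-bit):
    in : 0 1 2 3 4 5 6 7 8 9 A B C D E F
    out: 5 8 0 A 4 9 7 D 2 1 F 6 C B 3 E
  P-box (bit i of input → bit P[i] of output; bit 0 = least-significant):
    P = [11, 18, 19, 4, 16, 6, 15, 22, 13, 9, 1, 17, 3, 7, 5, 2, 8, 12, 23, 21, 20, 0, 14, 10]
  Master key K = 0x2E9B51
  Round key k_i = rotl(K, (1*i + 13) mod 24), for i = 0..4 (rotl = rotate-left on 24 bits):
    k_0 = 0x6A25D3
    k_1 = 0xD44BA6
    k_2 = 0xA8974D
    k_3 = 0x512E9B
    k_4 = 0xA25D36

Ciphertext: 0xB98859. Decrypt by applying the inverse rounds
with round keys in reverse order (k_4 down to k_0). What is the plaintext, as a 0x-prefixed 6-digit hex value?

0xB0013D

s_0 = ciphertext = 0xB98859
s_1 = InvRound(s_0, k_4) = 0xAE7C64
s_2 = InvRound(s_1, k_3) = 0x6FAFDF
s_3 = InvRound(s_2, k_2) = 0x2B875D
s_4 = InvRound(s_3, k_1) = 0xAC6CAA
s_5 = InvRound(s_4, k_0) = 0xB0013D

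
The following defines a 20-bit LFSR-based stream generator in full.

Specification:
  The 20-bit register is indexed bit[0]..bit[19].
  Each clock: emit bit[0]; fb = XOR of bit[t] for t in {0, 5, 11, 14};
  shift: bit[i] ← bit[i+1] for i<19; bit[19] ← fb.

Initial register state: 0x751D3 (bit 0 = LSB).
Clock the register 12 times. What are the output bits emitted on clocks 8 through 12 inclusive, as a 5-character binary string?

11000

reg_0 = 0x751D3
clock 1: out=1, reg = 0x3A8E9
clock 2: out=1, reg = 0x9D474
clock 3: out=0, reg = 0x4EA3A
clock 4: out=0, reg = 0xA751D
clock 5: out=1, reg = 0x53A8E
clock 6: out=0, reg = 0xA9D47
clock 7: out=1, reg = 0x54EA3
clock 8: out=1, reg = 0x2A751
clock 9: out=1, reg = 0x953A8
clock 10: out=0, reg = 0x4A9D4
clock 11: out=0, reg = 0xA54EA
clock 12: out=0, reg = 0x52A75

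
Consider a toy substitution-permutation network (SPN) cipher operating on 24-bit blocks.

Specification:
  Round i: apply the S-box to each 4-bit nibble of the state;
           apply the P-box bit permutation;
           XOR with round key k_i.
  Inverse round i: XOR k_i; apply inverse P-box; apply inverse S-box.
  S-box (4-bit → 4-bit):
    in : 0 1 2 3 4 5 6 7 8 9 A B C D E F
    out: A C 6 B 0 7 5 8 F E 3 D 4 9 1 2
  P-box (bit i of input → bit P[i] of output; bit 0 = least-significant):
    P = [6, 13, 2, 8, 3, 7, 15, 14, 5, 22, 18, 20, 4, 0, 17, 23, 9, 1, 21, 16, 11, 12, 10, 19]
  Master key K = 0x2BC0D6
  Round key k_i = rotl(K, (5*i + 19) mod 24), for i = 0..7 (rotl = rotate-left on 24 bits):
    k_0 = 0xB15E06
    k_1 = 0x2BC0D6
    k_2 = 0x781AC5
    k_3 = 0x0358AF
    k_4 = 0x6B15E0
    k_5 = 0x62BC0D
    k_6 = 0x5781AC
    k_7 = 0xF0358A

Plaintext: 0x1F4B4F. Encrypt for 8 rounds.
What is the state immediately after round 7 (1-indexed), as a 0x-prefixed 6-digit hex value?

s_0 = plaintext = 0x1F4B4F
s_1 = Round(s_0, k_0) = 0xAD7A24
s_2 = Round(s_1, k_1) = 0xEA5A76
s_3 = Round(s_2, k_2) = 0x3A50B2
s_4 = Round(s_3, k_3) = 0x59A2B0
s_5 = Round(s_4, k_4) = 0x0EE8FB
s_6 = Round(s_5, k_5) = 0x3EAFF9
s_7 = Round(s_6, k_6) = 0x1FBA39
s_8 = Round(s_7, k_7) = 0x3A5034

0x1FBA39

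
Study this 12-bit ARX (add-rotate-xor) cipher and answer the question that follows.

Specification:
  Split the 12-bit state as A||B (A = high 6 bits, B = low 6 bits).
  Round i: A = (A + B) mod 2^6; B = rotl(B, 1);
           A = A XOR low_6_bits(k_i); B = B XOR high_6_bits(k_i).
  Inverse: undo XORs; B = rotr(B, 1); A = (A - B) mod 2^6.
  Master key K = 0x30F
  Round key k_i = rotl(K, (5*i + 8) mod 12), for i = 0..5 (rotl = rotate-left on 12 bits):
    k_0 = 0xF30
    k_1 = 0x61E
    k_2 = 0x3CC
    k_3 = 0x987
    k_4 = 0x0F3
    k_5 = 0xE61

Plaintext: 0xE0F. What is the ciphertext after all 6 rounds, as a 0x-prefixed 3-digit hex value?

0x30B

s_0 = plaintext = 0xE0F
s_1 = Round(s_0, k_0) = 0xDE2
s_2 = Round(s_1, k_1) = 0x1DD
s_3 = Round(s_2, k_2) = 0xA35
s_4 = Round(s_3, k_3) = 0x68D
s_5 = Round(s_4, k_4) = 0x519
s_6 = Round(s_5, k_5) = 0x30B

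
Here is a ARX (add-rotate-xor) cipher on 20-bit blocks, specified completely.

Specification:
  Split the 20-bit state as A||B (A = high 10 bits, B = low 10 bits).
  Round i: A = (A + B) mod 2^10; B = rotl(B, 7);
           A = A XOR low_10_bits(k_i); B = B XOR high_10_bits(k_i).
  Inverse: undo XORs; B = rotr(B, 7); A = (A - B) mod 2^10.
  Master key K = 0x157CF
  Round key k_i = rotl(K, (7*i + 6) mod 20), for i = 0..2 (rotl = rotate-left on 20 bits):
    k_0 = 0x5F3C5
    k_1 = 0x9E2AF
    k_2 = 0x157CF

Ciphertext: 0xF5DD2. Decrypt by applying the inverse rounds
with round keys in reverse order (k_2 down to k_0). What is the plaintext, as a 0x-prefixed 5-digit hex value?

s_0 = ciphertext = 0xF5DD2
s_1 = InvRound(s_0, k_2) = 0xF743B
s_2 = InvRound(s_1, k_1) = 0xD5A1C
s_3 = InvRound(s_2, k_0) = 0x63706

0x63706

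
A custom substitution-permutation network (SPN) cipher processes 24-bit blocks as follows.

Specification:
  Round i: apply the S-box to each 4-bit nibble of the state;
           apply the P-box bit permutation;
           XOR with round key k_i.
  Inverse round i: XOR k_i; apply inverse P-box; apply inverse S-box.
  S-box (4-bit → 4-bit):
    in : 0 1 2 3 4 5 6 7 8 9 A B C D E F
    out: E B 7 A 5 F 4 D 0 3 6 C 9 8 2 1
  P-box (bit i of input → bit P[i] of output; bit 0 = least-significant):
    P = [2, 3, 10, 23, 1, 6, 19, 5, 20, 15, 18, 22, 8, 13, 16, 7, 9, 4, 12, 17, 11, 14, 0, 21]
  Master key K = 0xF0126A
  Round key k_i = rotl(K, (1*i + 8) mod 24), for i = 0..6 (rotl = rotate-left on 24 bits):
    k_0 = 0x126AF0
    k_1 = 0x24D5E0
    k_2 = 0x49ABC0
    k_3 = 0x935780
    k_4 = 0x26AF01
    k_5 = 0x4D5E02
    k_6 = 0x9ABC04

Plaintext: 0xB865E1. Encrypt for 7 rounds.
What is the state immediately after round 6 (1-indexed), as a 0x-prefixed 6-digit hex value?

0xA29520

s_0 = plaintext = 0xB865E1
s_1 = Round(s_0, k_0) = 0xE7EABD
s_2 = Round(s_1, k_1) = 0xAA27C0
s_3 = Round(s_2, k_2) = 0x9CDEFB
s_4 = Round(s_3, k_3) = 0x119902
s_5 = Round(s_4, k_4) = 0x1C407D
s_6 = Round(s_5, k_5) = 0xA29520
s_7 = Round(s_6, k_6) = 0x464B5F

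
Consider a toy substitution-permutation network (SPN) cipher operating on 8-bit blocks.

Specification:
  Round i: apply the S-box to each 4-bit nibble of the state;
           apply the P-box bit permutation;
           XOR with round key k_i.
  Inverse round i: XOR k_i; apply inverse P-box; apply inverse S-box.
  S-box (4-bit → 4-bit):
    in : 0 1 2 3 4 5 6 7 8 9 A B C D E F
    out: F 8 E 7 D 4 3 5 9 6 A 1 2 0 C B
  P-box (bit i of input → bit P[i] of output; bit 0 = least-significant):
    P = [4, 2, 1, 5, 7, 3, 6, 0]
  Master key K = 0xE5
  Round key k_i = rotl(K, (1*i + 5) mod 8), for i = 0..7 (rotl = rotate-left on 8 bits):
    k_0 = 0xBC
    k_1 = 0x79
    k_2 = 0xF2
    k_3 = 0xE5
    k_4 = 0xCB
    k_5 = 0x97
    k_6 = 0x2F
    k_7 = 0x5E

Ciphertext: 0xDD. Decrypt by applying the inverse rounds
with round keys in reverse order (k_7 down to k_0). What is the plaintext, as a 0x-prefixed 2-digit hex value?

s_0 = ciphertext = 0xDD
s_1 = InvRound(s_0, k_7) = 0x85
s_2 = InvRound(s_1, k_6) = 0x6E
s_3 = InvRound(s_2, k_5) = 0x08
s_4 = InvRound(s_3, k_4) = 0x45
s_5 = InvRound(s_4, k_3) = 0xB1
s_6 = InvRound(s_5, k_2) = 0xE5
s_7 = InvRound(s_6, k_1) = 0x66
s_8 = InvRound(s_7, k_0) = 0x37

0x37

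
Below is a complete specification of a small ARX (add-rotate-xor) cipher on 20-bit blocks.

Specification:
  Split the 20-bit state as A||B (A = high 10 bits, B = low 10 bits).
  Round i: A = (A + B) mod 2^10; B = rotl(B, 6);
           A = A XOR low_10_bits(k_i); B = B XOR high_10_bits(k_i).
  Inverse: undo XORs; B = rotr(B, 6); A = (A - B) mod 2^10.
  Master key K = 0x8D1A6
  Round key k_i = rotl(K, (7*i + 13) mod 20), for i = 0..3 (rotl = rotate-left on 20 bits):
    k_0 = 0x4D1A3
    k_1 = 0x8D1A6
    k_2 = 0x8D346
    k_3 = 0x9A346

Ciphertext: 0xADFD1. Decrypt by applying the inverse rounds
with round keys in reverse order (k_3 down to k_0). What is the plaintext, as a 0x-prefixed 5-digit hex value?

s_0 = ciphertext = 0xADFD1
s_1 = InvRound(s_0, k_3) = 0x96F96
s_2 = InvRound(s_1, k_2) = 0xBDE26
s_3 = InvRound(s_2, k_1) = 0x8C520
s_4 = InvRound(s_3, k_0) = 0x94940

0x94940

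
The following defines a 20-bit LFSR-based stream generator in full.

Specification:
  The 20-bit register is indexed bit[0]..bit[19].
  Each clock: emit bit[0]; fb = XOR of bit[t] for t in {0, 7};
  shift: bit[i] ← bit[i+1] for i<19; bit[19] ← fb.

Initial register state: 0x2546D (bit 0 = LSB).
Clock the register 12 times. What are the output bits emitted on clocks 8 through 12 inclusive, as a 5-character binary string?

reg_0 = 0x2546D
clock 1: out=1, reg = 0x92A36
clock 2: out=0, reg = 0x4951B
clock 3: out=1, reg = 0xA4A8D
clock 4: out=1, reg = 0x52546
clock 5: out=0, reg = 0x292A3
clock 6: out=1, reg = 0x14951
clock 7: out=1, reg = 0x8A4A8
clock 8: out=0, reg = 0xC5254
clock 9: out=0, reg = 0x6292A
clock 10: out=0, reg = 0x31495
clock 11: out=1, reg = 0x18A4A
clock 12: out=0, reg = 0x0C525

00010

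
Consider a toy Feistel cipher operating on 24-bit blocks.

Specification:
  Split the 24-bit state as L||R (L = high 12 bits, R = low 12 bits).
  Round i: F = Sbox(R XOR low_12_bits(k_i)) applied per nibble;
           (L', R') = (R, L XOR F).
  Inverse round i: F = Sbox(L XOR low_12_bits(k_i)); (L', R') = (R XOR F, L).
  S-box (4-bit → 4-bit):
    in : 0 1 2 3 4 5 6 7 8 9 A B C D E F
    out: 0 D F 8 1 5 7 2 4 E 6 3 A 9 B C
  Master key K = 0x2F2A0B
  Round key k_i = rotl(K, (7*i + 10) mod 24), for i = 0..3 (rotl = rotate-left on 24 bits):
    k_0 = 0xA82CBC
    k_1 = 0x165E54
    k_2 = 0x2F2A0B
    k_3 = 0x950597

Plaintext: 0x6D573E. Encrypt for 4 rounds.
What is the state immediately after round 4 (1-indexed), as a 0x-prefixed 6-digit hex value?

s_0 = plaintext = 0x6D573E
s_1 = Round(s_0, k_0) = 0x73E59A
s_2 = Round(s_1, k_1) = 0x59A495
s_3 = Round(s_2, k_2) = 0x495E71
s_4 = Round(s_3, k_3) = 0xE71722

0xE71722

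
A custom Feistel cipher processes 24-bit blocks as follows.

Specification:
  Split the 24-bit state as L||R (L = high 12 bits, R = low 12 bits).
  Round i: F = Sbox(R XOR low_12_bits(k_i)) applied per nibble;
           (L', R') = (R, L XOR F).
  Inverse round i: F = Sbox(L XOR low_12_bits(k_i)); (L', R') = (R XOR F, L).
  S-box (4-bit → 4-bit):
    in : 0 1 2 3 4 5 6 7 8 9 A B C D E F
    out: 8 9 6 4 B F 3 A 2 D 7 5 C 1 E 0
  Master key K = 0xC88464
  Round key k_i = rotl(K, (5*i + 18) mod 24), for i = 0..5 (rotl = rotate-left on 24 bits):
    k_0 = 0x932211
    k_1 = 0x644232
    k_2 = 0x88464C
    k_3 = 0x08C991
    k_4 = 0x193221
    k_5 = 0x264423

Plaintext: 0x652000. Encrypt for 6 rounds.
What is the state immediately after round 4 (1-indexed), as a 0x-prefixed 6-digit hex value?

s_0 = plaintext = 0x652000
s_1 = Round(s_0, k_0) = 0x0000CB
s_2 = Round(s_1, k_1) = 0x0CB60D
s_3 = Round(s_2, k_2) = 0x60D872
s_4 = Round(s_3, k_3) = 0x872FE9
s_5 = Round(s_4, k_4) = 0xFE99B0
s_6 = Round(s_5, k_5) = 0x9B0E3D

0x872FE9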